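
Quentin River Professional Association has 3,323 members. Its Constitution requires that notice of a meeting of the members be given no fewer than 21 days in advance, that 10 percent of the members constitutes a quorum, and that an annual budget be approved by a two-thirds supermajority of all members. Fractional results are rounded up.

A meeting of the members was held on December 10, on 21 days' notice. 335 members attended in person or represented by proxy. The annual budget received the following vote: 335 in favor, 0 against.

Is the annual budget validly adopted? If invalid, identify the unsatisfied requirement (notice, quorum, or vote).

Invalid — vote requirement not satisfied.

Notice: 21 days given; 21 required. Satisfied.
Quorum: 10% of 3,323 = 332.30, rounded up to 333; 335 present. Satisfied.
Vote: requires two-thirds of all members (3,323); 2/3 of 3323 = 2215.33, rounded up to 2216, so 2,216 needed; 335 in favor. Not satisfied.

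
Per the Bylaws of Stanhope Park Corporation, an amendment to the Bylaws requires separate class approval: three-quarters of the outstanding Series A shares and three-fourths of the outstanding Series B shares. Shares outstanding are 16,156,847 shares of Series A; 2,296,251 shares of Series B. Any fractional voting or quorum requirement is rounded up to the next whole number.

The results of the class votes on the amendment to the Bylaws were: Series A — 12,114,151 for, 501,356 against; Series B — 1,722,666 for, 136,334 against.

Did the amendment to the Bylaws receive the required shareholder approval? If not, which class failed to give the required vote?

Not approved — the Series A shares did not give the required vote.

Series A: 3/4 of 16156847 = 12117635.25, rounded up to 12117636; 12,117,636 required, 12,114,151 in favor — not approved.
Series B: 3/4 of 2296251 = 1722188.25, rounded up to 1722189; 1,722,189 required, 1,722,666 in favor — approved.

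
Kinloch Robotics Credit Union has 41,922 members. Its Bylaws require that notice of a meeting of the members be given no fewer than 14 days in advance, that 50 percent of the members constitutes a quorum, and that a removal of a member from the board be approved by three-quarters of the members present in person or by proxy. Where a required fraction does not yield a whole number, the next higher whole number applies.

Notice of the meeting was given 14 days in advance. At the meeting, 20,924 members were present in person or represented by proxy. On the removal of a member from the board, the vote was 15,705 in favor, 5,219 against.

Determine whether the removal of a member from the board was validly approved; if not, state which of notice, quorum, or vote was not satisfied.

Invalid — quorum requirement not satisfied.

Notice: 14 days given; 14 required. Satisfied.
Quorum: 50% of 41,922 = 20,961; 20,924 present. Not satisfied.
Vote: requires three-fourths of those present (20,924); 3/4 of 20924 = 15693, so 15,693 needed; 15,705 in favor. Satisfied.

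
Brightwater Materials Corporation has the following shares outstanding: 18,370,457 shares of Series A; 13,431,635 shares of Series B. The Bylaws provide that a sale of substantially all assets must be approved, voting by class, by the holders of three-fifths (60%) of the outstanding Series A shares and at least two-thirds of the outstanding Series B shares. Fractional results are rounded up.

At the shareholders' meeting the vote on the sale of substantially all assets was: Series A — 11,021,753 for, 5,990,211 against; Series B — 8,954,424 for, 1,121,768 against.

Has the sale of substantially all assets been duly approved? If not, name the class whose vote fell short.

Series A: 3/5 of 18370457 = 11022274.20, rounded up to 11022275; 11,022,275 required, 11,021,753 in favor — not approved.
Series B: 2/3 of 13431635 = 8954423.33, rounded up to 8954424; 8,954,424 required, 8,954,424 in favor — approved.

Not approved — the Series A shares did not give the required vote.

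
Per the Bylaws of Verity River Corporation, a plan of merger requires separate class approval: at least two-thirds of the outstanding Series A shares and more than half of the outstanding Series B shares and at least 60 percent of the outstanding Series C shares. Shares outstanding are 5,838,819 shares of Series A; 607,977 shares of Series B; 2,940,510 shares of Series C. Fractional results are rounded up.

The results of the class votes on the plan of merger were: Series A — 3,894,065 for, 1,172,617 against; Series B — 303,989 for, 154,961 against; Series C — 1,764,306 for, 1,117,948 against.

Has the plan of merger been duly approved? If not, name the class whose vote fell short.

Series A: 2/3 of 5838819 = 3892546; 3,892,546 required, 3,894,065 in favor — approved.
Series B: a majority of 607977 is 303989; 303,989 required, 303,989 in favor — approved.
Series C: 3/5 of 2940510 = 1764306; 1,764,306 required, 1,764,306 in favor — approved.

Approved — every class gave the required vote.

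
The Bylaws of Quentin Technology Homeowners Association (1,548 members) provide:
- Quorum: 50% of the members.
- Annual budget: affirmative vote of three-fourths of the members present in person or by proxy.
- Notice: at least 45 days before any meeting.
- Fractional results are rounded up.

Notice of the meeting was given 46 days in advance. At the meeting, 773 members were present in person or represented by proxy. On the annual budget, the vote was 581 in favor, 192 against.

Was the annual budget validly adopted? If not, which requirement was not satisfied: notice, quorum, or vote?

Invalid — quorum requirement not satisfied.

Notice: 46 days given; 45 required. Satisfied.
Quorum: 50% of 1,548 = 774; 773 present. Not satisfied.
Vote: requires three-fourths of those present (773); 3/4 of 773 = 579.75, rounded up to 580, so 580 needed; 581 in favor. Satisfied.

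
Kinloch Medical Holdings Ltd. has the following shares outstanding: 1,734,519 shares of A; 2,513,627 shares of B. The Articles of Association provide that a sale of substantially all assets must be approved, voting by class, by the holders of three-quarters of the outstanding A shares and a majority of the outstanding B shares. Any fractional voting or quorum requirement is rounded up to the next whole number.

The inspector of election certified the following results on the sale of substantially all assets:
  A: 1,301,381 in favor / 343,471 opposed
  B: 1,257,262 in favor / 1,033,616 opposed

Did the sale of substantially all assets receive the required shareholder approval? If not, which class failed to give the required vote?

A: 3/4 of 1734519 = 1300889.25, rounded up to 1300890; 1,300,890 required, 1,301,381 in favor — approved.
B: a majority of 2513627 is 1256814; 1,256,814 required, 1,257,262 in favor — approved.

Approved — every class gave the required vote.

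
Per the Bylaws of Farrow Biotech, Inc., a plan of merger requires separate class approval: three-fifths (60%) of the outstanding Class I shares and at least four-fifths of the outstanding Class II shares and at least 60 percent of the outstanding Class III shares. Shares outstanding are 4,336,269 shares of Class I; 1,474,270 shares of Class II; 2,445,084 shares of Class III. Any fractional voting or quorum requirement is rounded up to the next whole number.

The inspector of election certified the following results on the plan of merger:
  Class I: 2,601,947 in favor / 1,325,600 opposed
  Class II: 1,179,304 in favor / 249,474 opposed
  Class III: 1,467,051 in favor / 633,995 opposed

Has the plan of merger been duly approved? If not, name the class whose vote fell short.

Not approved — the Class II shares did not give the required vote.

Class I: 3/5 of 4336269 = 2601761.40, rounded up to 2601762; 2,601,762 required, 2,601,947 in favor — approved.
Class II: 4/5 of 1474270 = 1179416; 1,179,416 required, 1,179,304 in favor — not approved.
Class III: 3/5 of 2445084 = 1467050.40, rounded up to 1467051; 1,467,051 required, 1,467,051 in favor — approved.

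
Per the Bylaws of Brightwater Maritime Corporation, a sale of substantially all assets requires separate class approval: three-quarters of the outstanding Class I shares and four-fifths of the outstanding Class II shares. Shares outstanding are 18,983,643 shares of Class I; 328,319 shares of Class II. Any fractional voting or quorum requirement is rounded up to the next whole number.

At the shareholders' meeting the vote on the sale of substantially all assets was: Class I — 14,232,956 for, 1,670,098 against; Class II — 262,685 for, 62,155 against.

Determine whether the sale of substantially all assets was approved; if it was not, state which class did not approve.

Not approved — the Class I shares did not give the required vote.

Class I: 3/4 of 18983643 = 14237732.25, rounded up to 14237733; 14,237,733 required, 14,232,956 in favor — not approved.
Class II: 4/5 of 328319 = 262655.20, rounded up to 262656; 262,656 required, 262,685 in favor — approved.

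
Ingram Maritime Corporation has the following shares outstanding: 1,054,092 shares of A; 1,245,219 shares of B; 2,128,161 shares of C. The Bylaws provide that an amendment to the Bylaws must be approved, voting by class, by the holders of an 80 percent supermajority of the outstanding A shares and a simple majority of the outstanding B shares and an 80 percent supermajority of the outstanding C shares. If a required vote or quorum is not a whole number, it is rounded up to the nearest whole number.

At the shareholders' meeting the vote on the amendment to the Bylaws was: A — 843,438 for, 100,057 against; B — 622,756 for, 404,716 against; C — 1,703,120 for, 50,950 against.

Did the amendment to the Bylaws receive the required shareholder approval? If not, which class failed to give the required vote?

Approved — every class gave the required vote.

A: 4/5 of 1054092 = 843273.60, rounded up to 843274; 843,274 required, 843,438 in favor — approved.
B: a majority of 1245219 is 622610; 622,610 required, 622,756 in favor — approved.
C: 4/5 of 2128161 = 1702528.80, rounded up to 1702529; 1,702,529 required, 1,703,120 in favor — approved.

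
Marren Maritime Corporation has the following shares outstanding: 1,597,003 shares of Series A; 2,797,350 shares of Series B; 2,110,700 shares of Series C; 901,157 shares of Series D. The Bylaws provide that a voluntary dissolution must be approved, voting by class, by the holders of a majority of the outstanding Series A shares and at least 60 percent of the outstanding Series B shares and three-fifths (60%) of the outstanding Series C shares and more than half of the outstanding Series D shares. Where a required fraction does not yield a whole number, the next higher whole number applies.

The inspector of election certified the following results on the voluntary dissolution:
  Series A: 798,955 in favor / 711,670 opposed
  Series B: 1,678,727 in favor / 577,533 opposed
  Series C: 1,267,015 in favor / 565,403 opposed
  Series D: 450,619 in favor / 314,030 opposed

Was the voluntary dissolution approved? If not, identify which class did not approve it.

Series A: a majority of 1597003 is 798502; 798,502 required, 798,955 in favor — approved.
Series B: 3/5 of 2797350 = 1678410; 1,678,410 required, 1,678,727 in favor — approved.
Series C: 3/5 of 2110700 = 1266420; 1,266,420 required, 1,267,015 in favor — approved.
Series D: a majority of 901157 is 450579; 450,579 required, 450,619 in favor — approved.

Approved — every class gave the required vote.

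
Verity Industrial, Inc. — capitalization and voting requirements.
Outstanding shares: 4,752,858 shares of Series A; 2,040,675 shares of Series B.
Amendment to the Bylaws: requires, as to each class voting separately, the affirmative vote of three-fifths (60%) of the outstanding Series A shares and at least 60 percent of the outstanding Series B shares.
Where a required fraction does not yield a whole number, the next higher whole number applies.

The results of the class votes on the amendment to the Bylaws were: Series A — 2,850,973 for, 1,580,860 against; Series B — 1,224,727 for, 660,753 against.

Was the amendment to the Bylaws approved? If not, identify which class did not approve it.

Not approved — the Series A shares did not give the required vote.

Series A: 3/5 of 4752858 = 2851714.80, rounded up to 2851715; 2,851,715 required, 2,850,973 in favor — not approved.
Series B: 3/5 of 2040675 = 1224405; 1,224,405 required, 1,224,727 in favor — approved.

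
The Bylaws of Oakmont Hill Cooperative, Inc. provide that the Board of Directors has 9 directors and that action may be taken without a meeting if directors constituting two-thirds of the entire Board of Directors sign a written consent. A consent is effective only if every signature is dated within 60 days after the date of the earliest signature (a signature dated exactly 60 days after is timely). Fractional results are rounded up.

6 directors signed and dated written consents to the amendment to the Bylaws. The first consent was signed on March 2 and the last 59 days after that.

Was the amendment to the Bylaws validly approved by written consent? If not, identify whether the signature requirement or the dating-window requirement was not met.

Signatures required: two-thirds of 9 — 2/3 of 9 = 6, so 6 needed; 6 signed. Sufficient.
Dating window: the latest signature is 59 days after the earliest; the limit is 60 days. Within the window.

Effective — both the signature and dating-window requirements are satisfied.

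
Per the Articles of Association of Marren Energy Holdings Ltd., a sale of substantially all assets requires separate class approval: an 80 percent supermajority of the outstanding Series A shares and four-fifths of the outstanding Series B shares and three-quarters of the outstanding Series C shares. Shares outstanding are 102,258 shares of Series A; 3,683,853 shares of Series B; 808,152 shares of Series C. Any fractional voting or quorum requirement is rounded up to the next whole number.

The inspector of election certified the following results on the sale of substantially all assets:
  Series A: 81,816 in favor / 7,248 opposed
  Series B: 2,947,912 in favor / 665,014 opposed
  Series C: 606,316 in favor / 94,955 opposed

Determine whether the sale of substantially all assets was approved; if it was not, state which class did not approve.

Approved — every class gave the required vote.

Series A: 4/5 of 102258 = 81806.40, rounded up to 81807; 81,807 required, 81,816 in favor — approved.
Series B: 4/5 of 3683853 = 2947082.40, rounded up to 2947083; 2,947,083 required, 2,947,912 in favor — approved.
Series C: 3/4 of 808152 = 606114; 606,114 required, 606,316 in favor — approved.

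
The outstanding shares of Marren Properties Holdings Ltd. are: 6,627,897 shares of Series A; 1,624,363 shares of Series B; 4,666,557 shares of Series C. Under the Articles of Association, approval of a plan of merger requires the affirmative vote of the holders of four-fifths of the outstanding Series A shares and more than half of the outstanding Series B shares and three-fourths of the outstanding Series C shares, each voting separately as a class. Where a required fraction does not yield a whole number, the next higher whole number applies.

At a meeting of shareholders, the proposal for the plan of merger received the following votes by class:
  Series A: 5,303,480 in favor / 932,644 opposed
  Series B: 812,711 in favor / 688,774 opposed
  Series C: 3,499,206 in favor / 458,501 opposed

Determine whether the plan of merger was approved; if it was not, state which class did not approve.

Series A: 4/5 of 6627897 = 5302317.60, rounded up to 5302318; 5,302,318 required, 5,303,480 in favor — approved.
Series B: a majority of 1624363 is 812182; 812,182 required, 812,711 in favor — approved.
Series C: 3/4 of 4666557 = 3499917.75, rounded up to 3499918; 3,499,918 required, 3,499,206 in favor — not approved.

Not approved — the Series C shares did not give the required vote.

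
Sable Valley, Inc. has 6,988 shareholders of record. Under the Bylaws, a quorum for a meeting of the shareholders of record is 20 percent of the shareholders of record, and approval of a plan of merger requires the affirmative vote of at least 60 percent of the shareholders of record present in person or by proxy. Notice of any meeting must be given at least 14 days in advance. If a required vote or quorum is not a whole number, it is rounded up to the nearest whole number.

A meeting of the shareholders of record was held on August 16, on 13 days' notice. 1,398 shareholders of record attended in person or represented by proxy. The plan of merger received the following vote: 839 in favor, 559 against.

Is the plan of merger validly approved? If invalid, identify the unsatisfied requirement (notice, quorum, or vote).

Invalid — notice requirement not satisfied.

Notice: 13 days given; 14 required. Not satisfied.
Quorum: 20% of 6,988 = 1,397.60, rounded up to 1,398; 1,398 present. Satisfied.
Vote: requires three-fifths of those present (1,398); 3/5 of 1398 = 838.80, rounded up to 839, so 839 needed; 839 in favor. Satisfied.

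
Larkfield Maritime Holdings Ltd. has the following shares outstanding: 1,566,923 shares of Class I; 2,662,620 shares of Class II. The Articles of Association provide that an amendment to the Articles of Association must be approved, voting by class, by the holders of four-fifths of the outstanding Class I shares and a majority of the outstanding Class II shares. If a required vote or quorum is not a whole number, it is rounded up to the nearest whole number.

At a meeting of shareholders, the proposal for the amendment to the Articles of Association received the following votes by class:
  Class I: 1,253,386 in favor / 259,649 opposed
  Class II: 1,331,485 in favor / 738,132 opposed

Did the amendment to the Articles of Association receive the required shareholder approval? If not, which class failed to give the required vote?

Class I: 4/5 of 1566923 = 1253538.40, rounded up to 1253539; 1,253,539 required, 1,253,386 in favor — not approved.
Class II: a majority of 2662620 is 1331311; 1,331,311 required, 1,331,485 in favor — approved.

Not approved — the Class I shares did not give the required vote.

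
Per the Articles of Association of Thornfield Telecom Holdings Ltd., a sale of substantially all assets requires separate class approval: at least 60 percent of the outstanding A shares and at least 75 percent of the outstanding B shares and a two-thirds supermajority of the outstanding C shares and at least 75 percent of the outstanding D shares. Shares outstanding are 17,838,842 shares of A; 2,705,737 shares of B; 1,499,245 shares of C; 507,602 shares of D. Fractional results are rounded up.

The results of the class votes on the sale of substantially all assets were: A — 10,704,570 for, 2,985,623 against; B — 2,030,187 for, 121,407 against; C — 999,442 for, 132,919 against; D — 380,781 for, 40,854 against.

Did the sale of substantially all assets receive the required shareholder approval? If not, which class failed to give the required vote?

A: 3/5 of 17838842 = 10703305.20, rounded up to 10703306; 10,703,306 required, 10,704,570 in favor — approved.
B: 3/4 of 2705737 = 2029302.75, rounded up to 2029303; 2,029,303 required, 2,030,187 in favor — approved.
C: 2/3 of 1499245 = 999496.67, rounded up to 999497; 999,497 required, 999,442 in favor — not approved.
D: 3/4 of 507602 = 380701.50, rounded up to 380702; 380,702 required, 380,781 in favor — approved.

Not approved — the C shares did not give the required vote.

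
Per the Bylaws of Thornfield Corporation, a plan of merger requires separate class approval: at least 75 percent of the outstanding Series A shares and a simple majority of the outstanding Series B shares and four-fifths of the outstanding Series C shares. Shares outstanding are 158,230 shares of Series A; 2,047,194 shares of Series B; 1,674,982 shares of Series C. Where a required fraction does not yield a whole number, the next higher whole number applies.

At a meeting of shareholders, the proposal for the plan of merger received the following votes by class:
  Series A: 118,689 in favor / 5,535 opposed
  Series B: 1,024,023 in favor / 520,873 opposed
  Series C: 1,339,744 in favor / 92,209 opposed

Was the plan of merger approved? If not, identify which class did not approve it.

Series A: 3/4 of 158230 = 118672.50, rounded up to 118673; 118,673 required, 118,689 in favor — approved.
Series B: a majority of 2047194 is 1023598; 1,023,598 required, 1,024,023 in favor — approved.
Series C: 4/5 of 1674982 = 1339985.60, rounded up to 1339986; 1,339,986 required, 1,339,744 in favor — not approved.

Not approved — the Series C shares did not give the required vote.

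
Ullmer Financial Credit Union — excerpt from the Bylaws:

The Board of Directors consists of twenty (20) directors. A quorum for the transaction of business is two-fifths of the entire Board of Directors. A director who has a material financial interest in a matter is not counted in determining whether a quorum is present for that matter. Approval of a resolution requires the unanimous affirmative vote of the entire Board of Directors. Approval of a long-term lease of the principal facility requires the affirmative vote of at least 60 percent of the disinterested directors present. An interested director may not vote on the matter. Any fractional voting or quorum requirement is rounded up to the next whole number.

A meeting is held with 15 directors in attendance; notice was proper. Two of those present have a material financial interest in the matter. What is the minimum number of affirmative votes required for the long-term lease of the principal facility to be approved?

8

The long-term lease of the principal facility requires three-fifths of the disinterested directors present (15 − 2 = 13).
3/5 of 13 = 7.80, rounded up to 8.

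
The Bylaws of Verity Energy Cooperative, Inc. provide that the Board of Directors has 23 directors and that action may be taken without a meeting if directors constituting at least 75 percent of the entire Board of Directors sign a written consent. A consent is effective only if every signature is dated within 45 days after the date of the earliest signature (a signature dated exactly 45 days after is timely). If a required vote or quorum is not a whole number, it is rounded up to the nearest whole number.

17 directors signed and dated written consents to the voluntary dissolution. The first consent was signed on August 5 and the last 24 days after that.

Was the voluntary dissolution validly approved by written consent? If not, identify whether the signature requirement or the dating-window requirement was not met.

Signatures required: at least 75 percent of 23 — 3/4 of 23 = 17.25, rounded up to 18, so 18 needed; 17 signed. Insufficient.
Dating window: the latest signature is 24 days after the earliest; the limit is 45 days. Within the window.

Not effective — insufficient signatures.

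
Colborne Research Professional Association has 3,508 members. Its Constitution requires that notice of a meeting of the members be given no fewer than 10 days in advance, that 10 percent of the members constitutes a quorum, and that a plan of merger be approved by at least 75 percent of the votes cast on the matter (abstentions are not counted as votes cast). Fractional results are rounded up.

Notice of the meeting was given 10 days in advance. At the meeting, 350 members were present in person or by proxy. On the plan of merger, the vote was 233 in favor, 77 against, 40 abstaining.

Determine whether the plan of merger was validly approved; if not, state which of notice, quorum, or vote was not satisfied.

Invalid — quorum requirement not satisfied.

Notice: 10 days given; 10 required. Satisfied.
Quorum: 10% of 3,508 = 350.80, rounded up to 351; 350 present. Not satisfied.
Vote: requires three-fourths of the votes cast (350 − 40 abstaining = 310); 3/4 of 310 = 232.50, rounded up to 233, so 233 needed; 233 in favor. Satisfied.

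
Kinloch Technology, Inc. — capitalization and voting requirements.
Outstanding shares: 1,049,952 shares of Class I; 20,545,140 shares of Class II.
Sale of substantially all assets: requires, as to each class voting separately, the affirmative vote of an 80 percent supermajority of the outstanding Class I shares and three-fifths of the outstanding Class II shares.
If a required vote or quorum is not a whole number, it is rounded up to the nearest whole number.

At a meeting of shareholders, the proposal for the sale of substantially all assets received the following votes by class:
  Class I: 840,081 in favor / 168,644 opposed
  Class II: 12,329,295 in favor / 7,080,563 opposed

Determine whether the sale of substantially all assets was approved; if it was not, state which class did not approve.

Approved — every class gave the required vote.

Class I: 4/5 of 1049952 = 839961.60, rounded up to 839962; 839,962 required, 840,081 in favor — approved.
Class II: 3/5 of 20545140 = 12327084; 12,327,084 required, 12,329,295 in favor — approved.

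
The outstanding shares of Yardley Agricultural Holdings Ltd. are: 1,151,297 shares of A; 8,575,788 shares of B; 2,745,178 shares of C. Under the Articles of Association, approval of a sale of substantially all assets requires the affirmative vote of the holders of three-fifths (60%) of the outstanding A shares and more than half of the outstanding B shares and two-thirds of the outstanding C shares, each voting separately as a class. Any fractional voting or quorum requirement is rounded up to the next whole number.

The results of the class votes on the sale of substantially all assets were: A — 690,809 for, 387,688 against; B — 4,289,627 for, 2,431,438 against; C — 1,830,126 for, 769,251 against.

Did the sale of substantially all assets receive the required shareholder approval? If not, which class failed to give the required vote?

Approved — every class gave the required vote.

A: 3/5 of 1151297 = 690778.20, rounded up to 690779; 690,779 required, 690,809 in favor — approved.
B: a majority of 8575788 is 4287895; 4,287,895 required, 4,289,627 in favor — approved.
C: 2/3 of 2745178 = 1830118.67, rounded up to 1830119; 1,830,119 required, 1,830,126 in favor — approved.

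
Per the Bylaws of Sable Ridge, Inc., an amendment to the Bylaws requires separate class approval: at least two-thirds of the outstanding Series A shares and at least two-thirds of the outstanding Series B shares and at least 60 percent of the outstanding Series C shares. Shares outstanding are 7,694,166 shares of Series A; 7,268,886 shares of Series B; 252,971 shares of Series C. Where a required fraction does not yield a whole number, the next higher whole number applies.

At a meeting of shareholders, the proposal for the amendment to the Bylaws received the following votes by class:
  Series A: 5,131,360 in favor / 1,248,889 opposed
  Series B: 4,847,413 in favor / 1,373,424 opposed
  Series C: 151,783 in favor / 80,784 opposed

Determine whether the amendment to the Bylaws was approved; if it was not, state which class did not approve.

Approved — every class gave the required vote.

Series A: 2/3 of 7694166 = 5129444; 5,129,444 required, 5,131,360 in favor — approved.
Series B: 2/3 of 7268886 = 4845924; 4,845,924 required, 4,847,413 in favor — approved.
Series C: 3/5 of 252971 = 151782.60, rounded up to 151783; 151,783 required, 151,783 in favor — approved.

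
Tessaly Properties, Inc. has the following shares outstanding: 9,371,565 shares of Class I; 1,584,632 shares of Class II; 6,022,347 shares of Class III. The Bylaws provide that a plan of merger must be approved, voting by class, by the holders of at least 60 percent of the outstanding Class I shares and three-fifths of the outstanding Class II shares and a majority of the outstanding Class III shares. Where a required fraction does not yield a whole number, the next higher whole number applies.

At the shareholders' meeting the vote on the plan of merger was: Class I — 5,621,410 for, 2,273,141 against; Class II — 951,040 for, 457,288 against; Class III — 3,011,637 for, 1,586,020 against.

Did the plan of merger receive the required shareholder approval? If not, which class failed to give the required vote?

Class I: 3/5 of 9371565 = 5622939; 5,622,939 required, 5,621,410 in favor — not approved.
Class II: 3/5 of 1584632 = 950779.20, rounded up to 950780; 950,780 required, 951,040 in favor — approved.
Class III: a majority of 6022347 is 3011174; 3,011,174 required, 3,011,637 in favor — approved.

Not approved — the Class I shares did not give the required vote.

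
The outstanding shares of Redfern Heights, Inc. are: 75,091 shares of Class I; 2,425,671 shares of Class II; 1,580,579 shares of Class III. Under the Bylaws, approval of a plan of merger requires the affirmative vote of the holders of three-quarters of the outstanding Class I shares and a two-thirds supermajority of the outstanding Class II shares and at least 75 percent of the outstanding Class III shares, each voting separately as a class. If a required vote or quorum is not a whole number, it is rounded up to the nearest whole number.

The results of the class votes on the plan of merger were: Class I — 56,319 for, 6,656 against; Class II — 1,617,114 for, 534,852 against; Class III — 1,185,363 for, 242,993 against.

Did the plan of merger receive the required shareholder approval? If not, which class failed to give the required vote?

Class I: 3/4 of 75091 = 56318.25, rounded up to 56319; 56,319 required, 56,319 in favor — approved.
Class II: 2/3 of 2425671 = 1617114; 1,617,114 required, 1,617,114 in favor — approved.
Class III: 3/4 of 1580579 = 1185434.25, rounded up to 1185435; 1,185,435 required, 1,185,363 in favor — not approved.

Not approved — the Class III shares did not give the required vote.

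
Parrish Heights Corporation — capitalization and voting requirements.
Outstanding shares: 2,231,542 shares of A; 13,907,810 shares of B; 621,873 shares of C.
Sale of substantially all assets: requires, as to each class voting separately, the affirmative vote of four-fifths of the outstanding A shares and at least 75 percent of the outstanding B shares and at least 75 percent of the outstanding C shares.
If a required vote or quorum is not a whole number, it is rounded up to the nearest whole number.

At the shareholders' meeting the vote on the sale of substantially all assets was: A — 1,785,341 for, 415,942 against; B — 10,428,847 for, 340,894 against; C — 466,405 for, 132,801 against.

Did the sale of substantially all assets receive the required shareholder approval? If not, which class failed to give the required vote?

A: 4/5 of 2231542 = 1785233.60, rounded up to 1785234; 1,785,234 required, 1,785,341 in favor — approved.
B: 3/4 of 13907810 = 10430857.50, rounded up to 10430858; 10,430,858 required, 10,428,847 in favor — not approved.
C: 3/4 of 621873 = 466404.75, rounded up to 466405; 466,405 required, 466,405 in favor — approved.

Not approved — the B shares did not give the required vote.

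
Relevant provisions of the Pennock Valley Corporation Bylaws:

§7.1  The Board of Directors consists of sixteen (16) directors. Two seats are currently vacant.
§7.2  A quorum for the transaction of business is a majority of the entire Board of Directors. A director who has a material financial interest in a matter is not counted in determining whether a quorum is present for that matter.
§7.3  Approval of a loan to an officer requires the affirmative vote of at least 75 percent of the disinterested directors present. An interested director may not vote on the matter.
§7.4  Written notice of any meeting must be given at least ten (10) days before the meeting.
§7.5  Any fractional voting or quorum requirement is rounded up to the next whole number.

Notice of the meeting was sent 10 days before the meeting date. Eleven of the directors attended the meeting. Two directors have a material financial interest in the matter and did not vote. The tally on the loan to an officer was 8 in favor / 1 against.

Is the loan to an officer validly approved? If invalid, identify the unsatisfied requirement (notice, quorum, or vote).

Valid — all requirements satisfied.

Notice: 10 days given; 10 required (10 ≥ 10). Satisfied.
Quorum: 11 present, but the 2 interested directors do not count, leaving 9. Quorum is 9. Satisfied.
Vote: the loan to an officer requires three-fourths of the disinterested directors present (11 − 2 = 9). 3/4 of 9 = 6.75, rounded up to 7, so 7 affirmative votes are needed; 8 voted in favor. Satisfied.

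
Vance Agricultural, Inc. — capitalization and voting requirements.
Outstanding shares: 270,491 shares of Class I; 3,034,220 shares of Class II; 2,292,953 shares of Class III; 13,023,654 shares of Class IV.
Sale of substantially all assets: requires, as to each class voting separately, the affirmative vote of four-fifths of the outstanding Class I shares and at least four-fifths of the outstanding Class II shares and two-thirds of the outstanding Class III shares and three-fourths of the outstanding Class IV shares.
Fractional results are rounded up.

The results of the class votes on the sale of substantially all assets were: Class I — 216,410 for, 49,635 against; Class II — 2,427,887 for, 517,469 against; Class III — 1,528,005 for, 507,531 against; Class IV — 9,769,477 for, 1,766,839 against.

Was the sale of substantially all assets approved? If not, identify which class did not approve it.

Not approved — the Class III shares did not give the required vote.

Class I: 4/5 of 270491 = 216392.80, rounded up to 216393; 216,393 required, 216,410 in favor — approved.
Class II: 4/5 of 3034220 = 2427376; 2,427,376 required, 2,427,887 in favor — approved.
Class III: 2/3 of 2292953 = 1528635.33, rounded up to 1528636; 1,528,636 required, 1,528,005 in favor — not approved.
Class IV: 3/4 of 13023654 = 9767740.50, rounded up to 9767741; 9,767,741 required, 9,769,477 in favor — approved.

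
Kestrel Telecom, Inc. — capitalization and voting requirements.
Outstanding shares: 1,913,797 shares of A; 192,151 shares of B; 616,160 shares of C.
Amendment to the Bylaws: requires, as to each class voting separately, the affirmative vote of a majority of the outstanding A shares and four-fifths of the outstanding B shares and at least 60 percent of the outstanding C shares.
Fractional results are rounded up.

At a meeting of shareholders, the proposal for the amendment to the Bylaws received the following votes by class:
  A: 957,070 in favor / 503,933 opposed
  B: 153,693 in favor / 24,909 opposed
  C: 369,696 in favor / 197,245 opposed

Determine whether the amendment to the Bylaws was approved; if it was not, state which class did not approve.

Not approved — the B shares did not give the required vote.

A: a majority of 1913797 is 956899; 956,899 required, 957,070 in favor — approved.
B: 4/5 of 192151 = 153720.80, rounded up to 153721; 153,721 required, 153,693 in favor — not approved.
C: 3/5 of 616160 = 369696; 369,696 required, 369,696 in favor — approved.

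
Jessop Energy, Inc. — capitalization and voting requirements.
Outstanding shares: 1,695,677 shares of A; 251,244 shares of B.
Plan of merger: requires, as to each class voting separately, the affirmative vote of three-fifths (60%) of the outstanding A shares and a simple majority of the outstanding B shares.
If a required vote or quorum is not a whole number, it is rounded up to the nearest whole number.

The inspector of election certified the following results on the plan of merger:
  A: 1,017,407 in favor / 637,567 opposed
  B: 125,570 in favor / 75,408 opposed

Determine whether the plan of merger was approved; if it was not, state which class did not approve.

Not approved — the B shares did not give the required vote.

A: 3/5 of 1695677 = 1017406.20, rounded up to 1017407; 1,017,407 required, 1,017,407 in favor — approved.
B: a majority of 251244 is 125623; 125,623 required, 125,570 in favor — not approved.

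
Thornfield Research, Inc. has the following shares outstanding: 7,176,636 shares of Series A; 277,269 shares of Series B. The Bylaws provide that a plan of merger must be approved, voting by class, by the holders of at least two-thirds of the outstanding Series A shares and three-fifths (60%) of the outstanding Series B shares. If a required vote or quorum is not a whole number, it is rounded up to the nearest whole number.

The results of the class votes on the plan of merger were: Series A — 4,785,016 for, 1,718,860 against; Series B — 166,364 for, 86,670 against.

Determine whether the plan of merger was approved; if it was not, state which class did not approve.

Approved — every class gave the required vote.

Series A: 2/3 of 7176636 = 4784424; 4,784,424 required, 4,785,016 in favor — approved.
Series B: 3/5 of 277269 = 166361.40, rounded up to 166362; 166,362 required, 166,364 in favor — approved.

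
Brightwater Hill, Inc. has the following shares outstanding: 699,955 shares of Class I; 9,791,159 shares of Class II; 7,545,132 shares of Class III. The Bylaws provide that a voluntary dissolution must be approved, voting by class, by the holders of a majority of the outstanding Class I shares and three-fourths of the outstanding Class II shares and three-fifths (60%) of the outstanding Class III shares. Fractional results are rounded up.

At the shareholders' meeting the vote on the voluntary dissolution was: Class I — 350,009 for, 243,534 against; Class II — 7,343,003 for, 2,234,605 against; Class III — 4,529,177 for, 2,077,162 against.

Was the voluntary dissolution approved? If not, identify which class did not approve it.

Not approved — the Class II shares did not give the required vote.

Class I: a majority of 699955 is 349978; 349,978 required, 350,009 in favor — approved.
Class II: 3/4 of 9791159 = 7343369.25, rounded up to 7343370; 7,343,370 required, 7,343,003 in favor — not approved.
Class III: 3/5 of 7545132 = 4527079.20, rounded up to 4527080; 4,527,080 required, 4,529,177 in favor — approved.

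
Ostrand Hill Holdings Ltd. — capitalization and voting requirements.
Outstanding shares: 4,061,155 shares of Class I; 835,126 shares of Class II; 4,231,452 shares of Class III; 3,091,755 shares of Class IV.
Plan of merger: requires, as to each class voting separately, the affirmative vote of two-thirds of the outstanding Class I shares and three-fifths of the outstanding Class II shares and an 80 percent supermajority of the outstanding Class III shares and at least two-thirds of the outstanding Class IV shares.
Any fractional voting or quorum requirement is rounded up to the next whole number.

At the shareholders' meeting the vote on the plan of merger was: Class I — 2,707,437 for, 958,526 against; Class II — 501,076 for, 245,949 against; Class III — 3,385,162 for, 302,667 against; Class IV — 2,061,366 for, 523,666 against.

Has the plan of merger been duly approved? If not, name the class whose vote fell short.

Class I: 2/3 of 4061155 = 2707436.67, rounded up to 2707437; 2,707,437 required, 2,707,437 in favor — approved.
Class II: 3/5 of 835126 = 501075.60, rounded up to 501076; 501,076 required, 501,076 in favor — approved.
Class III: 4/5 of 4231452 = 3385161.60, rounded up to 3385162; 3,385,162 required, 3,385,162 in favor — approved.
Class IV: 2/3 of 3091755 = 2061170; 2,061,170 required, 2,061,366 in favor — approved.

Approved — every class gave the required vote.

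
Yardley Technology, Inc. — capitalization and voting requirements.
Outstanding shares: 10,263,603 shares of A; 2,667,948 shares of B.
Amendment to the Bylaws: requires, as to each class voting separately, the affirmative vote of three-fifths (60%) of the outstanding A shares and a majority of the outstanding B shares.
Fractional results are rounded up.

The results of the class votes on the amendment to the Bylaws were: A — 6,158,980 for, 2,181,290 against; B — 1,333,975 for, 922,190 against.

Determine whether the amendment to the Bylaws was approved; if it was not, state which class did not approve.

A: 3/5 of 10263603 = 6158161.80, rounded up to 6158162; 6,158,162 required, 6,158,980 in favor — approved.
B: a majority of 2667948 is 1333975; 1,333,975 required, 1,333,975 in favor — approved.

Approved — every class gave the required vote.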